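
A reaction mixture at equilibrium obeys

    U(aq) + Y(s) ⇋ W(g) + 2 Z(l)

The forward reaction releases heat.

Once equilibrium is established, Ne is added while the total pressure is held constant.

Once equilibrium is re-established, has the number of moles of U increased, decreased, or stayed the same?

decreases

Adding inert gas at constant total pressure expands the volume and lowers every reacting partial pressure. With Δn_gas = 1 − 0 = +1, Q moves away from K toward the side with fewer gas moles, so the system shifts toward the side with more gas moles — to the right.
The net shift is to the right. U is a reactant, so its amount decreases.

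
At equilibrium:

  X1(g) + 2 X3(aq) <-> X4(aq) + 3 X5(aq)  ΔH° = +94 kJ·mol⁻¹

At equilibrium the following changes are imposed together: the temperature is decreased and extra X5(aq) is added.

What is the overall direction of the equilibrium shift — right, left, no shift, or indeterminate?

left

The forward reaction is endothermic. Lowering T favours the exothermic direction — shift to the left.
Adding X5 (aq), a product, drives the reaction to the left.
All effects act in the same direction — net shift to the left.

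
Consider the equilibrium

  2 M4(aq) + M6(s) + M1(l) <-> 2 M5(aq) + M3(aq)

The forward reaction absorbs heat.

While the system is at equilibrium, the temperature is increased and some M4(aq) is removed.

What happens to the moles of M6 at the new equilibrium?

The forward reaction is endothermic. Raising T favours the endothermic direction — shift to the right.
Removing M4 (aq), a reactant, drives the reaction to the left.
The two effects oppose each other, so the net shift — and hence the change in M6 — cannot be determined from the given information.

cannot be determined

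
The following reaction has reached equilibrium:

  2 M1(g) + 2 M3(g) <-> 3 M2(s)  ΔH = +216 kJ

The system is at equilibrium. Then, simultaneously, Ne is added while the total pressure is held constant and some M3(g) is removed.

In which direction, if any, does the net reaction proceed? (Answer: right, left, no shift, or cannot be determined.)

Adding inert gas at constant total pressure expands the volume and lowers every reacting partial pressure. With Δn_gas = 0 − 4 = -4, Q moves away from K toward the side with fewer gas moles, so the system shifts toward the side with more gas moles — to the left.
Removing M3 (g), a reactant, drives the reaction to the left.
All effects act in the same direction — net shift to the left.

left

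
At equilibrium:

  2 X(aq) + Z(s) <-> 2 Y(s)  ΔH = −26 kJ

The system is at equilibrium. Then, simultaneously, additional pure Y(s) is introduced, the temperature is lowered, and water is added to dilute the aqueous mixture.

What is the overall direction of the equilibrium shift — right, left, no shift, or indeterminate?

Y is a pure solid; its activity is 1 regardless of amount, so Q is unaffected — no shift from this change.
The forward reaction is exothermic. Lowering T favours the exothermic direction — shift to the right.
Dilution lowers every aqueous concentration by the same factor. Δn_aq = 0 − 2 = -2, so the system shifts toward the side with more dissolved moles — to the left.
The individual effects push in opposite directions; without quantitative information the net direction cannot be determined.

cannot be determined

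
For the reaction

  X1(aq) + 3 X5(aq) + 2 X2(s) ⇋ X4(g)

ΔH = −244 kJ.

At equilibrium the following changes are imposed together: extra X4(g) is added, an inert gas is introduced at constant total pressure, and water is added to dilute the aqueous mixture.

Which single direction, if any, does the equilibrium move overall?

cannot be determined

Adding X4 (g), a product, drives the reaction to the left.
Adding inert gas at constant total pressure expands the volume and lowers every reacting partial pressure. With Δn_gas = 1 − 0 = +1, Q moves away from K toward the side with fewer gas moles, so the system shifts toward the side with more gas moles — to the right.
Dilution lowers every aqueous concentration by the same factor. Δn_aq = 0 − 4 = -4, so the system shifts toward the side with more dissolved moles — to the left.
The individual effects push in opposite directions; without quantitative information the net direction cannot be determined.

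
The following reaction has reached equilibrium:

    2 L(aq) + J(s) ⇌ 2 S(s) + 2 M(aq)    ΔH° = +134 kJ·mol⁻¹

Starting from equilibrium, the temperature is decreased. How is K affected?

decreases

K depends on temperature via the van 't Hoff relation. The forward reaction is endothermic, so lowering T decreases K.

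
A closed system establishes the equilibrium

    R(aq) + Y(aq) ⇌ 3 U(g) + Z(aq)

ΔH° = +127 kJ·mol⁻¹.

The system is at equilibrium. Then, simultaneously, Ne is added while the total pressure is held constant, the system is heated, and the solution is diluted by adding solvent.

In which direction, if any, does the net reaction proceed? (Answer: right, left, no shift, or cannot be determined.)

Adding inert gas at constant total pressure expands the volume and lowers every reacting partial pressure. With Δn_gas = 3 − 0 = +3, Q moves away from K toward the side with fewer gas moles, so the system shifts toward the side with more gas moles — to the right.
The forward reaction is endothermic. Raising T favours the endothermic direction — shift to the right.
Dilution lowers every aqueous concentration by the same factor. Δn_aq = 1 − 2 = -1, so the system shifts toward the side with more dissolved moles — to the left.
The individual effects push in opposite directions; without quantitative information the net direction cannot be determined.

cannot be determined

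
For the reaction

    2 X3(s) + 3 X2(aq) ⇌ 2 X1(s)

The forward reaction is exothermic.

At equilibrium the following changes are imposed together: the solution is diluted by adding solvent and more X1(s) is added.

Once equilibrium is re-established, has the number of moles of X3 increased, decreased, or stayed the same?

increases

Dilution lowers every aqueous concentration by the same factor. Δn_aq = 0 − 3 = -3, so the system shifts toward the side with more dissolved moles — to the left.
X1 is a pure solid; its activity is 1 regardless of amount, so Q is unaffected — no shift from this change.
The net shift is to the left. X3 is a reactant, so its amount increases.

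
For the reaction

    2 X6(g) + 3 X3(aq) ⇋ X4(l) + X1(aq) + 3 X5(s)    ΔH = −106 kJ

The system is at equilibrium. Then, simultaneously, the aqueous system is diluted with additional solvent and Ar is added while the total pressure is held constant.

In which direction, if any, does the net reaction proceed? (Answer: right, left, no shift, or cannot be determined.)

Dilution lowers every aqueous concentration by the same factor. Δn_aq = 1 − 3 = -2, so the system shifts toward the side with more dissolved moles — to the left.
Adding inert gas at constant total pressure expands the volume and lowers every reacting partial pressure. With Δn_gas = 0 − 2 = -2, Q moves away from K toward the side with fewer gas moles, so the system shifts toward the side with more gas moles — to the left.
All effects act in the same direction — net shift to the left.

left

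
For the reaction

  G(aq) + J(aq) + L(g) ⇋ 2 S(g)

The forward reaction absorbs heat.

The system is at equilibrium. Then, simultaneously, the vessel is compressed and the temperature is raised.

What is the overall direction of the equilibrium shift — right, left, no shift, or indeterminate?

Gas moles: reactants 1, products 2 (Δn_gas = +1). Compression shifts the system toward the side with fewer moles of gas — to the left.
The forward reaction is endothermic. Raising T favours the endothermic direction — shift to the right.
The individual effects push in opposite directions; without quantitative information the net direction cannot be determined.

cannot be determined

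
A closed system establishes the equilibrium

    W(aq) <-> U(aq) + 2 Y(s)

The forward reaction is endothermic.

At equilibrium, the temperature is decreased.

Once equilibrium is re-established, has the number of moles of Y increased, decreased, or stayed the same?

decreases

The forward reaction is endothermic. Lowering T favours the exothermic direction — shift to the left.
The net shift is to the left. Y is a product, so its amount decreases.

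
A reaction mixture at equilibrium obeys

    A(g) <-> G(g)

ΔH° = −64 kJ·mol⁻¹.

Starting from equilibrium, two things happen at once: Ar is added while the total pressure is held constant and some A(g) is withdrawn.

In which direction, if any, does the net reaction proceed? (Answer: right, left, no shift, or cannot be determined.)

Adding inert gas at constant total pressure expands the volume, scaling every reacting partial pressure by the same factor. Δn_gas = 1 − 1 = 0, so Q is unchanged — no shift.
Removing A (g), a reactant, drives the reaction to the left.
Only the nonzero effect(s) matter; the net shift is to the left.

left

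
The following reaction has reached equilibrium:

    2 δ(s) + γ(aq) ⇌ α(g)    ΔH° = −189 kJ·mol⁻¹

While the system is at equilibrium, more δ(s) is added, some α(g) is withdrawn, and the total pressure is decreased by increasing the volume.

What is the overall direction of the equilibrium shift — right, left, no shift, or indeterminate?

right

δ is a pure solid; its activity is 1 regardless of amount, so Q is unaffected — no shift from this change.
Removing α (g), a product, drives the reaction to the right.
Gas moles: reactants 0, products 1 (Δn_gas = +1). Expansion shifts the system toward the side with more moles of gas — to the right.
Only the nonzero effect(s) matter; the net shift is to the right.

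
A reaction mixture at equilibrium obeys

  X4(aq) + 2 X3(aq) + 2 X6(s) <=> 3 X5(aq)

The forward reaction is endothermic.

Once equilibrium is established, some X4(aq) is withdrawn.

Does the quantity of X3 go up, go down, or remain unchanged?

Removing X4 (aq), a reactant, drives the reaction to the left.
The net shift is to the left. X3 is a reactant, so its amount increases.

increases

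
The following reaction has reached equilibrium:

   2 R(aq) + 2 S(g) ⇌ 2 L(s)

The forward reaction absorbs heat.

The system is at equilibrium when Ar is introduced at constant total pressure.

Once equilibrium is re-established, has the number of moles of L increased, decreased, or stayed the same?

Adding inert gas at constant total pressure expands the volume and lowers every reacting partial pressure. With Δn_gas = 0 − 2 = -2, Q moves away from K toward the side with fewer gas moles, so the system shifts toward the side with more gas moles — to the left.
The net shift is to the left. L is a product, so its amount decreases.

decreases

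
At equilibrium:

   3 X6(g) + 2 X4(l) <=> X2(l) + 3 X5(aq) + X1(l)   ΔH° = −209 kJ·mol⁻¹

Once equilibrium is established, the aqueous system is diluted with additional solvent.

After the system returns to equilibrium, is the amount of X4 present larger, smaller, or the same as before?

decreases

Dilution lowers every aqueous concentration by the same factor. Δn_aq = 3 − 0 = +3, so the system shifts toward the side with more dissolved moles — to the right.
The net shift is to the right. X4 is a reactant, so its amount decreases.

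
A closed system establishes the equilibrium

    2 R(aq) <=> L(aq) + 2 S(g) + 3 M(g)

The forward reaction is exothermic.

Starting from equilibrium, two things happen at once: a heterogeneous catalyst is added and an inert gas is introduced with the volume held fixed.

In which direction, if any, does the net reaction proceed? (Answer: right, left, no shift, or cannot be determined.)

no shift

A catalyst speeds both forward and reverse rates equally; it changes neither Q nor K — no shift from this change.
At constant volume, adding an inert gas leaves every reacting species' partial pressure unchanged, so Q is unchanged — no shift from this change.
None of the changes alters Q relative to K, so there is no net shift.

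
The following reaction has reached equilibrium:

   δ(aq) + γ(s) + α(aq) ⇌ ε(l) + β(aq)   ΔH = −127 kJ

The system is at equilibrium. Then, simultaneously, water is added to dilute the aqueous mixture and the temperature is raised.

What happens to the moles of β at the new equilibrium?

Dilution lowers every aqueous concentration by the same factor. Δn_aq = 1 − 2 = -1, so the system shifts toward the side with more dissolved moles — to the left.
The forward reaction is exothermic. Raising T favours the endothermic direction — shift to the left.
The net shift is to the left. β is a product, so its amount decreases.

decreases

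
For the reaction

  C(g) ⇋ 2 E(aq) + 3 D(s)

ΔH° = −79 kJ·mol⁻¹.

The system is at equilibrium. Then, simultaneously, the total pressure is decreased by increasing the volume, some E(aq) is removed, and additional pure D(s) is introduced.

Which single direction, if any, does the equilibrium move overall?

cannot be determined

Gas moles: reactants 1, products 0 (Δn_gas = -1). Expansion shifts the system toward the side with more moles of gas — to the left.
Removing E (aq), a product, drives the reaction to the right.
D is a pure solid; its activity is 1 regardless of amount, so Q is unaffected — no shift from this change.
The individual effects push in opposite directions; without quantitative information the net direction cannot be determined.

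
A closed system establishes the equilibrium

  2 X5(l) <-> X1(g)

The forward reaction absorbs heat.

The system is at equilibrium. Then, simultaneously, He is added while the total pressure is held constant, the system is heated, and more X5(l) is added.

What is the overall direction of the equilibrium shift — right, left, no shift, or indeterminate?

right

Adding inert gas at constant total pressure expands the volume and lowers every reacting partial pressure. With Δn_gas = 1 − 0 = +1, Q moves away from K toward the side with fewer gas moles, so the system shifts toward the side with more gas moles — to the right.
The forward reaction is endothermic. Raising T favours the endothermic direction — shift to the right.
X5 is a pure liquid; its activity is 1 regardless of amount, so Q is unaffected — no shift from this change.
Only the nonzero effect(s) matter; the net shift is to the right.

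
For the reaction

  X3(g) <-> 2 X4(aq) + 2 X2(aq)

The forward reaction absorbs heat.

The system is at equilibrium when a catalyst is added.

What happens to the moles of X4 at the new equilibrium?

unchanged

A catalyst speeds both forward and reverse rates equally; it changes neither Q nor K — no shift from this change.
No net shift occurs, so the amount of X4 is unchanged.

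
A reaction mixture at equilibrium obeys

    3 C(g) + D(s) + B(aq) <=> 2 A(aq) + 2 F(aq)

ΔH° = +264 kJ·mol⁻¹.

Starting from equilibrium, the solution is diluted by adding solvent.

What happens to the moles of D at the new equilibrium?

Dilution lowers every aqueous concentration by the same factor. Δn_aq = 4 − 1 = +3, so the system shifts toward the side with more dissolved moles — to the right.
The net shift is to the right. D is a reactant, so its amount decreases.

decreases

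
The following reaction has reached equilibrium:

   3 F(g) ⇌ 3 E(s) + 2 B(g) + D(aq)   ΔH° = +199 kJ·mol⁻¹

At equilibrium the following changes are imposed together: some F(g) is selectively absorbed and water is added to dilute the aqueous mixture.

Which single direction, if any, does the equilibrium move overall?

cannot be determined

Removing F (g), a reactant, drives the reaction to the left.
Dilution lowers every aqueous concentration by the same factor. Δn_aq = 1 − 0 = +1, so the system shifts toward the side with more dissolved moles — to the right.
The individual effects push in opposite directions; without quantitative information the net direction cannot be determined.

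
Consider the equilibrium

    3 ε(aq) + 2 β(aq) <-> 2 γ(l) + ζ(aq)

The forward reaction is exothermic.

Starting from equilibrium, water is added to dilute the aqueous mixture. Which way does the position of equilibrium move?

Dilution lowers every aqueous concentration by the same factor. Δn_aq = 1 − 5 = -4, so the system shifts toward the side with more dissolved moles — to the left.

left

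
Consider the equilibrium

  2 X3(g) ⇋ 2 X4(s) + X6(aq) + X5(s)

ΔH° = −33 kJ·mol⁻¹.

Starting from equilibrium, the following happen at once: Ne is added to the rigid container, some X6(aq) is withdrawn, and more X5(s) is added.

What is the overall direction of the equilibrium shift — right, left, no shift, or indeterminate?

right

At constant volume, adding an inert gas leaves every reacting species' partial pressure unchanged, so Q is unchanged — no shift from this change.
Removing X6 (aq), a product, drives the reaction to the right.
X5 is a pure solid; its activity is 1 regardless of amount, so Q is unaffected — no shift from this change.
Only the nonzero effect(s) matter; the net shift is to the right.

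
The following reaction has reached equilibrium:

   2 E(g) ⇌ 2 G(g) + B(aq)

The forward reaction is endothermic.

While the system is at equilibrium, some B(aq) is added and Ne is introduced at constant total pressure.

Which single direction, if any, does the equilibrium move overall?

Adding B (aq), a product, drives the reaction to the left.
Adding inert gas at constant total pressure expands the volume, scaling every reacting partial pressure by the same factor. Δn_gas = 2 − 2 = 0, so Q is unchanged — no shift.
Only the nonzero effect(s) matter; the net shift is to the left.

left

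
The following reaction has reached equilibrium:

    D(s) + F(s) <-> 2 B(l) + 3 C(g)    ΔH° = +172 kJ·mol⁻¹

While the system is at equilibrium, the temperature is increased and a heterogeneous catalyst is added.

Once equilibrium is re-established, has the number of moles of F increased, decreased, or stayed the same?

decreases

The forward reaction is endothermic. Raising T favours the endothermic direction — shift to the right.
A catalyst speeds both forward and reverse rates equally; it changes neither Q nor K — no shift from this change.
The net shift is to the right. F is a reactant, so its amount decreases.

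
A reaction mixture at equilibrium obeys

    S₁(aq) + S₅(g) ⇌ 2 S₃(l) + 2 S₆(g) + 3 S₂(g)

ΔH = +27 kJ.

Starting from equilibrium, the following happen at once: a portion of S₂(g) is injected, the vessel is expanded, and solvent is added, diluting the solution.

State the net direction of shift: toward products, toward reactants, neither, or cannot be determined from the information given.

cannot be determined

Adding S₂ (g), a product, drives the reaction to the left.
Gas moles: reactants 1, products 5 (Δn_gas = +4). Expansion shifts the system toward the side with more moles of gas — to the right.
Dilution lowers every aqueous concentration by the same factor. Δn_aq = 0 − 1 = -1, so the system shifts toward the side with more dissolved moles — to the left.
The individual effects push in opposite directions; without quantitative information the net direction cannot be determined.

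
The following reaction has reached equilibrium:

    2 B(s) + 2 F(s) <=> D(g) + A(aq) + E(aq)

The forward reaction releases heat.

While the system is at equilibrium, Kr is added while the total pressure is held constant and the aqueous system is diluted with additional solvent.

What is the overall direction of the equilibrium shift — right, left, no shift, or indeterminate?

right

Adding inert gas at constant total pressure expands the volume and lowers every reacting partial pressure. With Δn_gas = 1 − 0 = +1, Q moves away from K toward the side with fewer gas moles, so the system shifts toward the side with more gas moles — to the right.
Dilution lowers every aqueous concentration by the same factor. Δn_aq = 2 − 0 = +2, so the system shifts toward the side with more dissolved moles — to the right.
All effects act in the same direction — net shift to the right.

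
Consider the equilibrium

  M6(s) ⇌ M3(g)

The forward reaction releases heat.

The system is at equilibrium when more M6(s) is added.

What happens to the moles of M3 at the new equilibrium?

unchanged

M6 is a pure solid; its activity is 1 regardless of amount, so Q is unaffected — no shift from this change.
No net shift occurs, so the amount of M3 is unchanged.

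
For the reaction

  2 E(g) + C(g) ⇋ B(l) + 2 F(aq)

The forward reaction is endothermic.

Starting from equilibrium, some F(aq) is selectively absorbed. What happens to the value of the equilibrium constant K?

unchanged

The equilibrium constant depends only on temperature. This perturbation may move the position of equilibrium, but since T is unchanged, K itself is unchanged.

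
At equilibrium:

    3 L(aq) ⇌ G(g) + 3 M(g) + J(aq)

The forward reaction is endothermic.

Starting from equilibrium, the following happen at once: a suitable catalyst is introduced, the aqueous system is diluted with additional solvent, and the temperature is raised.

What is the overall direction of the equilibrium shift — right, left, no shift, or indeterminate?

A catalyst speeds both forward and reverse rates equally; it changes neither Q nor K — no shift from this change.
Dilution lowers every aqueous concentration by the same factor. Δn_aq = 1 − 3 = -2, so the system shifts toward the side with more dissolved moles — to the left.
The forward reaction is endothermic. Raising T favours the endothermic direction — shift to the right.
The individual effects push in opposite directions; without quantitative information the net direction cannot be determined.

cannot be determined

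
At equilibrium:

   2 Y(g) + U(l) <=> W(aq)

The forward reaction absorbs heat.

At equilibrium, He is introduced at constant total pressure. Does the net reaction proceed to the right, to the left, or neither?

Adding inert gas at constant total pressure expands the volume and lowers every reacting partial pressure. With Δn_gas = 0 − 2 = -2, Q moves away from K toward the side with fewer gas moles, so the system shifts toward the side with more gas moles — to the left.

left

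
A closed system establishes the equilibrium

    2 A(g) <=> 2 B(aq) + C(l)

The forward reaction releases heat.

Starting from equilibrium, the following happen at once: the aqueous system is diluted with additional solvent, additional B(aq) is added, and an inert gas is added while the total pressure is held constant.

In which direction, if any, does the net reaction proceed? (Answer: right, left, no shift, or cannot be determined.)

cannot be determined

Dilution lowers every aqueous concentration by the same factor. Δn_aq = 2 − 0 = +2, so the system shifts toward the side with more dissolved moles — to the right.
Adding B (aq), a product, drives the reaction to the left.
Adding inert gas at constant total pressure expands the volume and lowers every reacting partial pressure. With Δn_gas = 0 − 2 = -2, Q moves away from K toward the side with fewer gas moles, so the system shifts toward the side with more gas moles — to the left.
The individual effects push in opposite directions; without quantitative information the net direction cannot be determined.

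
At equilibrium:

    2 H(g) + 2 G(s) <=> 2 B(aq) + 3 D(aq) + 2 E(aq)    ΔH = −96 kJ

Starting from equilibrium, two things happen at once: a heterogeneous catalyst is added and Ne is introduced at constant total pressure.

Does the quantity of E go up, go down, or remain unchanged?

A catalyst speeds both forward and reverse rates equally; it changes neither Q nor K — no shift from this change.
Adding inert gas at constant total pressure expands the volume and lowers every reacting partial pressure. With Δn_gas = 0 − 2 = -2, Q moves away from K toward the side with fewer gas moles, so the system shifts toward the side with more gas moles — to the left.
The net shift is to the left. E is a product, so its amount decreases.

decreases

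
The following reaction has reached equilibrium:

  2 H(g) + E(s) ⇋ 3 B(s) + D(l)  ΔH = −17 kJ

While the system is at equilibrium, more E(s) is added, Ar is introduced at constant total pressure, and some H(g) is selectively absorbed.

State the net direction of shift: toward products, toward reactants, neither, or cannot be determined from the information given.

E is a pure solid; its activity is 1 regardless of amount, so Q is unaffected — no shift from this change.
Adding inert gas at constant total pressure expands the volume and lowers every reacting partial pressure. With Δn_gas = 0 − 2 = -2, Q moves away from K toward the side with fewer gas moles, so the system shifts toward the side with more gas moles — to the left.
Removing H (g), a reactant, drives the reaction to the left.
Only the nonzero effect(s) matter; the net shift is to the left.

left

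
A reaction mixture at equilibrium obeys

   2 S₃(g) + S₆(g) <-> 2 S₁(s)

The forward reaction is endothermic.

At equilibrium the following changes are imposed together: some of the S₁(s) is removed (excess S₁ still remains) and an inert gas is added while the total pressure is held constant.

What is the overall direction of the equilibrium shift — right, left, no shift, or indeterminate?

S₁ is a pure solid; its activity is 1 regardless of amount, so Q is unaffected — no shift from this change.
Adding inert gas at constant total pressure expands the volume and lowers every reacting partial pressure. With Δn_gas = 0 − 3 = -3, Q moves away from K toward the side with fewer gas moles, so the system shifts toward the side with more gas moles — to the left.
Only the nonzero effect(s) matter; the net shift is to the left.

left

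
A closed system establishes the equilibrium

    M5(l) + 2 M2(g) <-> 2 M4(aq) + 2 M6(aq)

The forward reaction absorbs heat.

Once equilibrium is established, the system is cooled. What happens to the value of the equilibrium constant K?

decreases

K depends on temperature via the van 't Hoff relation. The forward reaction is endothermic, so lowering T decreases K.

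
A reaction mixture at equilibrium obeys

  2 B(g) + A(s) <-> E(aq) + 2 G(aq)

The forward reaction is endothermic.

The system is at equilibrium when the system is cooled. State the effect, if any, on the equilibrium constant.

decreases

K depends on temperature via the van 't Hoff relation. The forward reaction is endothermic, so lowering T decreases K.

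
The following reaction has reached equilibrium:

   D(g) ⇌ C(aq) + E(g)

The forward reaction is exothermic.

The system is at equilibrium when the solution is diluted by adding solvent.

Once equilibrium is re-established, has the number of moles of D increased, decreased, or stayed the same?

Dilution lowers every aqueous concentration by the same factor. Δn_aq = 1 − 0 = +1, so the system shifts toward the side with more dissolved moles — to the right.
The net shift is to the right. D is a reactant, so its amount decreases.

decreases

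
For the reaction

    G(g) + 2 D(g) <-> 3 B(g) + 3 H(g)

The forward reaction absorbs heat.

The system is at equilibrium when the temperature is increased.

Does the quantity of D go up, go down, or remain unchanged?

The forward reaction is endothermic. Raising T favours the endothermic direction — shift to the right.
The net shift is to the right. D is a reactant, so its amount decreases.

decreases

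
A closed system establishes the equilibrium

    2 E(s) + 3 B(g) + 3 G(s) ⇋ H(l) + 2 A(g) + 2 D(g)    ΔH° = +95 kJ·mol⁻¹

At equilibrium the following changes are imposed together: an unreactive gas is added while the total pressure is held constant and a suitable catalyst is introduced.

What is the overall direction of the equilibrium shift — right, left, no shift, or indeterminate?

right

Adding inert gas at constant total pressure expands the volume and lowers every reacting partial pressure. With Δn_gas = 4 − 3 = +1, Q moves away from K toward the side with fewer gas moles, so the system shifts toward the side with more gas moles — to the right.
A catalyst speeds both forward and reverse rates equally; it changes neither Q nor K — no shift from this change.
Only the nonzero effect(s) matter; the net shift is to the right.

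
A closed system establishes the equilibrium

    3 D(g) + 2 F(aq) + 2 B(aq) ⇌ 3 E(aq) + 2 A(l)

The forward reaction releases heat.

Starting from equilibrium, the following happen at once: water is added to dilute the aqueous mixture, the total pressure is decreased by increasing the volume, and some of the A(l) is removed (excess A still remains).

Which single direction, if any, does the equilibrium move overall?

left

Dilution lowers every aqueous concentration by the same factor. Δn_aq = 3 − 4 = -1, so the system shifts toward the side with more dissolved moles — to the left.
Gas moles: reactants 3, products 0 (Δn_gas = -3). Expansion shifts the system toward the side with more moles of gas — to the left.
A is a pure liquid; its activity is 1 regardless of amount, so Q is unaffected — no shift from this change.
Only the nonzero effect(s) matter; the net shift is to the left.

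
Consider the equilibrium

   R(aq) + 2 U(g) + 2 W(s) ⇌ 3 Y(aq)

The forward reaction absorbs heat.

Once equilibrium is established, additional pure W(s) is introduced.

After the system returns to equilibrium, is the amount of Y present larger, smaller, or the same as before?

unchanged

W is a pure solid; its activity is 1 regardless of amount, so Q is unaffected — no shift from this change.
No net shift occurs, so the amount of Y is unchanged.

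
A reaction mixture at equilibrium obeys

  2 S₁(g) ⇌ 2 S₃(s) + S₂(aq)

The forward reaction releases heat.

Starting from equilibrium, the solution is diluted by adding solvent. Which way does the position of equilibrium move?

right

Dilution lowers every aqueous concentration by the same factor. Δn_aq = 1 − 0 = +1, so the system shifts toward the side with more dissolved moles — to the right.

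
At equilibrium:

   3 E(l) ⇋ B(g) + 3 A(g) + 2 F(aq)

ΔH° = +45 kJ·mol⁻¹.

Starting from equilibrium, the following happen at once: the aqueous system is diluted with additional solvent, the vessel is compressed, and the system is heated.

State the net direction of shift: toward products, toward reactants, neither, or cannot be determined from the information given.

Dilution lowers every aqueous concentration by the same factor. Δn_aq = 2 − 0 = +2, so the system shifts toward the side with more dissolved moles — to the right.
Gas moles: reactants 0, products 4 (Δn_gas = +4). Compression shifts the system toward the side with fewer moles of gas — to the left.
The forward reaction is endothermic. Raising T favours the endothermic direction — shift to the right.
The individual effects push in opposite directions; without quantitative information the net direction cannot be determined.

cannot be determined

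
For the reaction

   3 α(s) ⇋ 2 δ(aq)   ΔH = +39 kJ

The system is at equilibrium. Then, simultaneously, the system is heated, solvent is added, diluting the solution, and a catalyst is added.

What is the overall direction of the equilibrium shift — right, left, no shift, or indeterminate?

The forward reaction is endothermic. Raising T favours the endothermic direction — shift to the right.
Dilution lowers every aqueous concentration by the same factor. Δn_aq = 2 − 0 = +2, so the system shifts toward the side with more dissolved moles — to the right.
A catalyst speeds both forward and reverse rates equally; it changes neither Q nor K — no shift from this change.
Only the nonzero effect(s) matter; the net shift is to the right.

right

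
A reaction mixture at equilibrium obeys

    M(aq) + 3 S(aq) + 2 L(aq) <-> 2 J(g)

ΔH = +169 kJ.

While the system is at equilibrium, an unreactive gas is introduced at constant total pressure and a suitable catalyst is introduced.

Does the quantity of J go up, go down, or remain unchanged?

increases

Adding inert gas at constant total pressure expands the volume and lowers every reacting partial pressure. With Δn_gas = 2 − 0 = +2, Q moves away from K toward the side with fewer gas moles, so the system shifts toward the side with more gas moles — to the right.
A catalyst speeds both forward and reverse rates equally; it changes neither Q nor K — no shift from this change.
The net shift is to the right. J is a product, so its amount increases.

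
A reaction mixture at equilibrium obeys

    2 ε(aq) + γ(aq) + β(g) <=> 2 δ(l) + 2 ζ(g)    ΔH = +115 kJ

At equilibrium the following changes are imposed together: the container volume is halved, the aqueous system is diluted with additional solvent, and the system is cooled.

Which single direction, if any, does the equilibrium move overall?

left

Gas moles: reactants 1, products 2 (Δn_gas = +1). Compression shifts the system toward the side with fewer moles of gas — to the left.
Dilution lowers every aqueous concentration by the same factor. Δn_aq = 0 − 3 = -3, so the system shifts toward the side with more dissolved moles — to the left.
The forward reaction is endothermic. Lowering T favours the exothermic direction — shift to the left.
All effects act in the same direction — net shift to the left.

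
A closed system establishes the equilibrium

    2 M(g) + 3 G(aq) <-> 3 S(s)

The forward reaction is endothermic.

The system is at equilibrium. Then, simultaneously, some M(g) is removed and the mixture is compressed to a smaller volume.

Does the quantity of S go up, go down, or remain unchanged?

Removing M (g), a reactant, drives the reaction to the left.
Gas moles: reactants 2, products 0 (Δn_gas = -2). Compression shifts the system toward the side with fewer moles of gas — to the right.
The two effects oppose each other, so the net shift — and hence the change in S — cannot be determined from the given information.

cannot be determined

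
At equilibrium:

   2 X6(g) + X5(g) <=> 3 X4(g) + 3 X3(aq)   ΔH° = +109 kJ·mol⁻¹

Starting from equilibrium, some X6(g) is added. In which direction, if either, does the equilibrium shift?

Adding X6 (g), a reactant, drives the reaction to the right.

right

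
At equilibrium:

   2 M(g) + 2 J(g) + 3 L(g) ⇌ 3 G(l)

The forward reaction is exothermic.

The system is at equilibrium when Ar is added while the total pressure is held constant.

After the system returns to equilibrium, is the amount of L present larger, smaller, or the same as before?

increases

Adding inert gas at constant total pressure expands the volume and lowers every reacting partial pressure. With Δn_gas = 0 − 7 = -7, Q moves away from K toward the side with fewer gas moles, so the system shifts toward the side with more gas moles — to the left.
The net shift is to the left. L is a reactant, so its amount increases.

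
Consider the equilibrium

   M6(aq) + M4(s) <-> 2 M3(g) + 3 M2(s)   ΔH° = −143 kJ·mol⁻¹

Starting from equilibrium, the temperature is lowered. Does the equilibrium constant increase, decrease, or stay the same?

increases

K depends on temperature via the van 't Hoff relation. The forward reaction is exothermic, so lowering T increases K.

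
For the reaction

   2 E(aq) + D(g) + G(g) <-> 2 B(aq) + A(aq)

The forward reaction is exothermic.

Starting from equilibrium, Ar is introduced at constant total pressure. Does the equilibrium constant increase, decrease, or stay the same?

unchanged

The equilibrium constant depends only on temperature. This perturbation may move the position of equilibrium, but since T is unchanged, K itself is unchanged.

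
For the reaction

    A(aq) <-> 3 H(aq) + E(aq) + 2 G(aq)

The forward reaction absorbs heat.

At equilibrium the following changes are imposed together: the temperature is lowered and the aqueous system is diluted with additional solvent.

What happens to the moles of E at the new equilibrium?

The forward reaction is endothermic. Lowering T favours the exothermic direction — shift to the left.
Dilution lowers every aqueous concentration by the same factor. Δn_aq = 6 − 1 = +5, so the system shifts toward the side with more dissolved moles — to the right.
The two effects oppose each other, so the net shift — and hence the change in E — cannot be determined from the given information.

cannot be determined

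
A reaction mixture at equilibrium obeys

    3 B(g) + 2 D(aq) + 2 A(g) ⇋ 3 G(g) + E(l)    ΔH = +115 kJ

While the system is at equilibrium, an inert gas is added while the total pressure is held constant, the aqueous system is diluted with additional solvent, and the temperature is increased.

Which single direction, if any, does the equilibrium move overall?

Adding inert gas at constant total pressure expands the volume and lowers every reacting partial pressure. With Δn_gas = 3 − 5 = -2, Q moves away from K toward the side with fewer gas moles, so the system shifts toward the side with more gas moles — to the left.
Dilution lowers every aqueous concentration by the same factor. Δn_aq = 0 − 2 = -2, so the system shifts toward the side with more dissolved moles — to the left.
The forward reaction is endothermic. Raising T favours the endothermic direction — shift to the right.
The individual effects push in opposite directions; without quantitative information the net direction cannot be determined.

cannot be determined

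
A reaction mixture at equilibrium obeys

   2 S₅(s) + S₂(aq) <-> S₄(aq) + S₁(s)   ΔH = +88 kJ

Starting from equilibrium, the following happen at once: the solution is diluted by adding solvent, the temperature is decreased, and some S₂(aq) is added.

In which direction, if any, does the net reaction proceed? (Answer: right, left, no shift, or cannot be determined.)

cannot be determined

Dilution scales every aqueous concentration by the same factor. Δn_aq = 1 − 1 = 0, so Q is unchanged — no shift.
The forward reaction is endothermic. Lowering T favours the exothermic direction — shift to the left.
Adding S₂ (aq), a reactant, drives the reaction to the right.
The individual effects push in opposite directions; without quantitative information the net direction cannot be determined.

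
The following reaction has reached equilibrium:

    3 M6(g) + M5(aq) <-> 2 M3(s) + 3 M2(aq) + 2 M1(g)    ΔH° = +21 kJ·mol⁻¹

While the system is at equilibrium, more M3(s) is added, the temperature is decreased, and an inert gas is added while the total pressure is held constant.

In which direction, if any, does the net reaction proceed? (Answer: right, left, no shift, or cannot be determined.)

M3 is a pure solid; its activity is 1 regardless of amount, so Q is unaffected — no shift from this change.
The forward reaction is endothermic. Lowering T favours the exothermic direction — shift to the left.
Adding inert gas at constant total pressure expands the volume and lowers every reacting partial pressure. With Δn_gas = 2 − 3 = -1, Q moves away from K toward the side with fewer gas moles, so the system shifts toward the side with more gas moles — to the left.
Only the nonzero effect(s) matter; the net shift is to the left.

left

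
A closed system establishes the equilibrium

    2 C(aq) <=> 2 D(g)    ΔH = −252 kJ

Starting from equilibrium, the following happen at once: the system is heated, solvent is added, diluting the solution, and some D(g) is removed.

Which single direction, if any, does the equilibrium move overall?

The forward reaction is exothermic. Raising T favours the endothermic direction — shift to the left.
Dilution lowers every aqueous concentration by the same factor. Δn_aq = 0 − 2 = -2, so the system shifts toward the side with more dissolved moles — to the left.
Removing D (g), a product, drives the reaction to the right.
The individual effects push in opposite directions; without quantitative information the net direction cannot be determined.

cannot be determined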